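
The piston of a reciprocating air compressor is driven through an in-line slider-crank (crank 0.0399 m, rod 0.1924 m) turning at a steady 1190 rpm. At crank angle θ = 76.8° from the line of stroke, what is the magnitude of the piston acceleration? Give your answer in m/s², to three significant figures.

ω = 2π·1190/60 = 124.6 rad/s
x(θ) = r cosθ + √(L² − r² sin²θ); with ω constant, a = ω²·d²x/dθ².
d²x/dθ² = −r cosθ − r²(cos2θ)/√u − r⁴ sin²2θ/(4u^{3/2}),  u = L² − r² sin²θ = 0.0355088 m².
Substituting r = 0.0399 m, L = 0.1924 m, θ = 76.8°: d²x/dθ² = -0.0015625 m.
a = ω²·d²x/dθ² = (124.6)²·(-0.0015625) = -24.265 m/s²;  |a| = 24.265 m/s².

24.3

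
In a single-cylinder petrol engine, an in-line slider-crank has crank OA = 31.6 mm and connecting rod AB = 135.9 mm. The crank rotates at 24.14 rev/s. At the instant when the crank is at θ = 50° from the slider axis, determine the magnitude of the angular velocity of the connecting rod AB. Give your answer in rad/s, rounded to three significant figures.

ω = 151.7 rad/s (converted from 24.14 rev/s).
The rod makes angle φ with the slider axis where L sinφ = r sinθ; differentiating, L cosφ·φ̇ = r ω cosθ.
L cosφ = √(L² − r² sin²θ) = 0.13373 m.
|ω_rod| = r ω |cosθ| / √(L² − r² sin²θ) = 0.0316·151.7·0.64279/0.13373 = 23.038 rad/s.

23.0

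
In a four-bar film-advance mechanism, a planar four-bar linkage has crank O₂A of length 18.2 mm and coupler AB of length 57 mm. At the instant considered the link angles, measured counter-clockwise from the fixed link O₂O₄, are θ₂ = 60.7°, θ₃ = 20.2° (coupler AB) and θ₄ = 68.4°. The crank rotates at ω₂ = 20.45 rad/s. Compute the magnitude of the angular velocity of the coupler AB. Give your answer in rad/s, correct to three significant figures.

1.17

ω₂ = 20.45 rad/s
Differentiating the loop-closure r₂e^{iθ₂}+r₃e^{iθ₃}=r₁+r₄e^{iθ₄} gives r₂ω₂e^{iθ₂}+r₃ω₃e^{iθ₃}=r₄ω₄e^{iθ₄}.
Eliminating the other unknown: ω₃ = r₂ω₂ sin(θ₄−θ₂) / [r₃ sin(θ₃−θ₄)].
Numerator sine = +0.13399; denominator sine = -0.74548.
Result = 0.0182·20.45·(+0.13399) / (0.057·(-0.74548)) = -1.1736 rad/s; magnitude 1.1736 rad/s.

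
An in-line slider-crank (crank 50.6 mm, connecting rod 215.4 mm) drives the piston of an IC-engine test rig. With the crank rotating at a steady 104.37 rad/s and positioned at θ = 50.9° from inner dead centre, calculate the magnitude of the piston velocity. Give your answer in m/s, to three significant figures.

4.72

ω = 104.4 rad/s
For an in-line slider-crank, x = r cosθ + √(L² − r² sin²θ), so v = −rω sinθ·[1 + r cosθ/√(L² − r² sin²θ)].
With r = 0.0506 m, L = 0.2154 m, θ = 50.9°: √(L² − r² sin²θ) = 0.21179 m.
v = −0.0506·104.4·0.77605·[1 + 0.0506·0.63068/0.21179] = -4.7159 m/s.
|v| = 4.7159 m/s.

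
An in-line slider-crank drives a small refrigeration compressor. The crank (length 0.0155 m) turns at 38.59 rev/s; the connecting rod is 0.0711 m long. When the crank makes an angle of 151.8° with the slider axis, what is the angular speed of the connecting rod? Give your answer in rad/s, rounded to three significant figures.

ω = 242.5 rad/s (converted from 38.59 rev/s).
The rod makes angle φ with the slider axis where L sinφ = r sinθ; differentiating, L cosφ·φ̇ = r ω cosθ.
L cosφ = √(L² − r² sin²θ) = 0.070722 m.
|ω_rod| = r ω |cosθ| / √(L² − r² sin²θ) = 0.0155·242.5·0.88130/0.070722 = 46.834 rad/s.

46.8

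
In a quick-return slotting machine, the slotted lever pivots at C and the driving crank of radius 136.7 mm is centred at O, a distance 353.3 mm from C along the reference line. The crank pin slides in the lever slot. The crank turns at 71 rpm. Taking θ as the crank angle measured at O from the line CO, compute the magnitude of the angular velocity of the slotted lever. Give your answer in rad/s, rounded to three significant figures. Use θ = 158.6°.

ω = 7.435 rad/s (from 71 rpm).
Crank pin A relative to C: A = (d + r cosθ, r sinθ); lever angle φ = atan2(r sinθ, d + r cosθ).
Differentiating tanφ: φ̇ = rω(d cosθ + r)/(d² + r² + 2dr cosθ).
d² + r² + 2dr cosθ = |CA|² = 0.053575 m²;  d cosθ + r = -0.19224 m.
|ω_lever| = |0.1367·7.435·-0.19224| / 0.053575 = 3.647 rad/s.

3.65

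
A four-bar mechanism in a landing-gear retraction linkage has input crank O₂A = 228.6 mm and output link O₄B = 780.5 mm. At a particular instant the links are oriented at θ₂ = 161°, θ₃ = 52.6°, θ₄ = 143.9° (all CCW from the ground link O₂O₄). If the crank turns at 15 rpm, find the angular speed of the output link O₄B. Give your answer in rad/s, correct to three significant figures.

ω₂ = 1.571 rad/s (from 15 rpm).
Differentiating the loop-closure r₂e^{iθ₂}+r₃e^{iθ₃}=r₁+r₄e^{iθ₄} gives r₂ω₂e^{iθ₂}+r₃ω₃e^{iθ₃}=r₄ω₄e^{iθ₄}.
Eliminating the other unknown: ω₄ = r₂ω₂ sin(θ₂−θ₃) / [r₄ sin(θ₄−θ₃)].
Numerator sine = +0.94888; denominator sine = +0.99974.
Result = 0.2286·1.571·(+0.94888) / (0.7805·(+0.99974)) = +0.43666 rad/s; magnitude 0.43666 rad/s.

0.437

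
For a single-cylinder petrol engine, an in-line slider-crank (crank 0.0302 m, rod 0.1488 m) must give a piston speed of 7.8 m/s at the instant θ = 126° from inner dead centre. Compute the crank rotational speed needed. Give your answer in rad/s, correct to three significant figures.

363

For an in-line slider-crank, |v_piston| = rω|sinθ|·[1 + r cosθ/√(L² − r² sin²θ)].
With r = 0.0302 m, L = 0.1488 m, θ = 126°: the bracketed kinematic factor |dx/dθ| = 0.021478 m.
ω = v/|dx/dθ| = 7.8/0.021478 = 363.17 rad/s.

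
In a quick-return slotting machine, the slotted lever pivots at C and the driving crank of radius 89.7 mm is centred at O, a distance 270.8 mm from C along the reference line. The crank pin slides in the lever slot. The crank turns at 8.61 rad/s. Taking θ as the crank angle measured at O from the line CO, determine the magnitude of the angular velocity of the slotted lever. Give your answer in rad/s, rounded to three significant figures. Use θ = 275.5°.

ω = 8.61 rad/s
Crank pin A relative to C: A = (d + r cosθ, r sinθ); lever angle φ = atan2(r sinθ, d + r cosθ).
Differentiating tanφ: φ̇ = rω(d cosθ + r)/(d² + r² + 2dr cosθ).
d² + r² + 2dr cosθ = |CA|² = 0.0860351 m²;  d cosθ + r = +0.11566 m.
|ω_lever| = |0.0897·8.61·+0.11566| / 0.0860351 = 1.0382 rad/s.

1.04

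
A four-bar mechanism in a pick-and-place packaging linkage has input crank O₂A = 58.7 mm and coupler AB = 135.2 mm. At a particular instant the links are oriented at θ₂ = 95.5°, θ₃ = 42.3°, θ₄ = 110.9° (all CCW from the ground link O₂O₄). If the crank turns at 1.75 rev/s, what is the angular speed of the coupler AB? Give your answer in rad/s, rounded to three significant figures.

1.36

ω₂ = 11 rad/s (from 1.75 rev/s).
Differentiating the loop-closure r₂e^{iθ₂}+r₃e^{iθ₃}=r₁+r₄e^{iθ₄} gives r₂ω₂e^{iθ₂}+r₃ω₃e^{iθ₃}=r₄ω₄e^{iθ₄}.
Eliminating the other unknown: ω₃ = r₂ω₂ sin(θ₄−θ₂) / [r₃ sin(θ₃−θ₄)].
Numerator sine = +0.26556; denominator sine = -0.93106.
Result = 0.0587·11·(+0.26556) / (0.1352·(-0.93106)) = -1.3616 rad/s; magnitude 1.3616 rad/s.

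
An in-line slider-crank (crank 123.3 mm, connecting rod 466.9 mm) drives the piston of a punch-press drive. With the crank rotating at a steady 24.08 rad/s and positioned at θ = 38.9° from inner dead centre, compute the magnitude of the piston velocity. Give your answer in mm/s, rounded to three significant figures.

ω = 24.08 rad/s
For an in-line slider-crank, x = r cosθ + √(L² − r² sin²θ), so v = −rω sinθ·[1 + r cosθ/√(L² − r² sin²θ)].
With r = 0.1233 m, L = 0.4669 m, θ = 38.9°: √(L² − r² sin²θ) = 0.46044 m.
v = −0.1233·24.08·0.62796·[1 + 0.1233·0.77824/0.46044] = -2.253 m/s.
|v| = 2.253 m/s = 2253 mm/s.

2250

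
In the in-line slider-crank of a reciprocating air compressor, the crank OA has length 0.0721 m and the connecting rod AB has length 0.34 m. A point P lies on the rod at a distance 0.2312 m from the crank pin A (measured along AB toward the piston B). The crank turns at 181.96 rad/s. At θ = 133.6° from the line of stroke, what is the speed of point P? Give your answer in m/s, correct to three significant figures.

ω = 182 rad/s.  Crank-pin speed |V_A| = rω = 13.119 m/s, perpendicular to OA.
Rod angle: sinφ = −(r/L) sinθ ⇒ φ = -8.834°; ω_rod = −rω cosθ/√(L²−r²sin²θ) = +26.929 rad/s.
V_P = V_A + ω_rod × AP, with AP = 0.2312 m along the rod.
Components: V_Px = −rω sinθ − a·ω_rod·sinφ = -8.5445 m/s;  V_Py = rω cosθ + a·ω_rod·cosφ = -2.8951 m/s.
|V_P| = √(V_Px² + V_Py²) = 9.0217 m/s.

9.02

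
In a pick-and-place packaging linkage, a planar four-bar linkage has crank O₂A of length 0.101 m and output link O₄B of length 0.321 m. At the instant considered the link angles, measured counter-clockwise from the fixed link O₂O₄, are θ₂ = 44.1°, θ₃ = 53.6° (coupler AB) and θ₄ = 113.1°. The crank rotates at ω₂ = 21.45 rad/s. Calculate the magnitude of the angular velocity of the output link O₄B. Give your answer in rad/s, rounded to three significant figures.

1.29

ω₂ = 21.45 rad/s
Differentiating the loop-closure r₂e^{iθ₂}+r₃e^{iθ₃}=r₁+r₄e^{iθ₄} gives r₂ω₂e^{iθ₂}+r₃ω₃e^{iθ₃}=r₄ω₄e^{iθ₄}.
Eliminating the other unknown: ω₄ = r₂ω₂ sin(θ₂−θ₃) / [r₄ sin(θ₄−θ₃)].
Numerator sine = -0.16505; denominator sine = +0.86163.
Result = 0.101·21.45·(-0.16505) / (0.321·(+0.86163)) = -1.2928 rad/s; magnitude 1.2928 rad/s.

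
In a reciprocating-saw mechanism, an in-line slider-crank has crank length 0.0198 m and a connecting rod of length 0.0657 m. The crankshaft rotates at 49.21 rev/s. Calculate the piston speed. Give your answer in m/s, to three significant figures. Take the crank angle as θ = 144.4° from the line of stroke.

ω = 2π·49.2 = 309.2 rad/s
For an in-line slider-crank, x = r cosθ + √(L² − r² sin²θ), so v = −rω sinθ·[1 + r cosθ/√(L² − r² sin²θ)].
With r = 0.0198 m, L = 0.0657 m, θ = 144.4°: √(L² − r² sin²θ) = 0.064681 m.
v = −0.0198·309.2·0.58212·[1 + 0.0198·-0.81310/0.064681] = -2.6768 m/s.
|v| = 2.6768 m/s.

2.68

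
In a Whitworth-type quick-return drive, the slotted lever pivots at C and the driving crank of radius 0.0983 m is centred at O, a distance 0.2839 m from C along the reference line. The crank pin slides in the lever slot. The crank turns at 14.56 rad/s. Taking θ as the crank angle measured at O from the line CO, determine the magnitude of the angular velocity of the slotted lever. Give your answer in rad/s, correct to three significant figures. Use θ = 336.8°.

3.63

ω = 14.56 rad/s
Crank pin A relative to C: A = (d + r cosθ, r sinθ); lever angle φ = atan2(r sinθ, d + r cosθ).
Differentiating tanφ: φ̇ = rω(d cosθ + r)/(d² + r² + 2dr cosθ).
d² + r² + 2dr cosθ = |CA|² = 0.141563 m²;  d cosθ + r = +0.35924 m.
|ω_lever| = |0.0983·14.56·+0.35924| / 0.141563 = 3.632 rad/s.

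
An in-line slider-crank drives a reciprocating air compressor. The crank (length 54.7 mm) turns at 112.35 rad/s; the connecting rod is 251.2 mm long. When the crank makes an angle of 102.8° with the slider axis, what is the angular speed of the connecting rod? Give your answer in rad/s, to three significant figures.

ω = 112.3 rad/s
The rod makes angle φ with the slider axis where L sinφ = r sinθ; differentiating, L cosφ·φ̇ = r ω cosθ.
L cosφ = √(L² − r² sin²θ) = 0.24547 m.
|ω_rod| = r ω |cosθ| / √(L² − r² sin²θ) = 0.0547·112.3·0.22155/0.24547 = 5.5466 rad/s.

5.55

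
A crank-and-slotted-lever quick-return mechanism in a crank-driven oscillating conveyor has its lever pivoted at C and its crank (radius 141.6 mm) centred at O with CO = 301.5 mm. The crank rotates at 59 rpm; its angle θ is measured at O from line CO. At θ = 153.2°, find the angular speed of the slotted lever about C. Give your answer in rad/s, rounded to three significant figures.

3.21

ω = 6.178 rad/s (from 59 rpm).
Crank pin A relative to C: A = (d + r cosθ, r sinθ); lever angle φ = atan2(r sinθ, d + r cosθ).
Differentiating tanφ: φ̇ = rω(d cosθ + r)/(d² + r² + 2dr cosθ).
d² + r² + 2dr cosθ = |CA|² = 0.0347395 m²;  d cosθ + r = -0.12751 m.
|ω_lever| = |0.1416·6.178·-0.12751| / 0.0347395 = 3.2113 rad/s.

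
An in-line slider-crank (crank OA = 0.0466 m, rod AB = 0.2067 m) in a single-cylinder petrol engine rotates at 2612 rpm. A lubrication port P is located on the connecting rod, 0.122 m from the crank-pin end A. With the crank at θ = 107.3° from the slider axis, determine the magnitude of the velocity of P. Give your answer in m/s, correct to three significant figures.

11.8

ω = 273.5 rad/s.  Crank-pin speed |V_A| = rω = 12.746 m/s, perpendicular to OA.
Rod angle: sinφ = −(r/L) sinθ ⇒ φ = -12.430°; ω_rod = −rω cosθ/√(L²−r²sin²θ) = +18.778 rad/s.
V_P = V_A + ω_rod × AP, with AP = 0.122 m along the rod.
Components: V_Px = −rω sinθ − a·ω_rod·sinφ = -11.677 m/s;  V_Py = rω cosθ + a·ω_rod·cosφ = -1.5532 m/s.
|V_P| = √(V_Px² + V_Py²) = 11.779 m/s.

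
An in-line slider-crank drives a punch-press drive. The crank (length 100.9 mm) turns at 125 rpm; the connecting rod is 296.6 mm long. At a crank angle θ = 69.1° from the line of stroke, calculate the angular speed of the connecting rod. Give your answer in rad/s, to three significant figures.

ω = 13.09 rad/s (converted from 125 rpm).
The rod makes angle φ with the slider axis where L sinφ = r sinθ; differentiating, L cosφ·φ̇ = r ω cosθ.
L cosφ = √(L² − r² sin²θ) = 0.28122 m.
|ω_rod| = r ω |cosθ| / √(L² − r² sin²θ) = 0.1009·13.09·0.35674/0.28122 = 1.6754 rad/s.

1.68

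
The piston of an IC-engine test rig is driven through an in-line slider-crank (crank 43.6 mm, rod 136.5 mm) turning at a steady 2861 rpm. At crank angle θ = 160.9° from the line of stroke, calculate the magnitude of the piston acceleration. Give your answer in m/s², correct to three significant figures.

2700

ω = 2π·2861/60 = 299.6 rad/s
x(θ) = r cosθ + √(L² − r² sin²θ); with ω constant, a = ω²·d²x/dθ².
d²x/dθ² = −r cosθ − r²(cos2θ)/√u − r⁴ sin²2θ/(4u^{3/2}),  u = L² − r² sin²θ = 0.0184287 m².
Substituting r = 0.0436 m, L = 0.1365 m, θ = 160.9°: d²x/dθ² = +0.030057 m.
a = ω²·d²x/dθ² = (299.6)²·(+0.030057) = +2698 m/s²;  |a| = 2698 m/s².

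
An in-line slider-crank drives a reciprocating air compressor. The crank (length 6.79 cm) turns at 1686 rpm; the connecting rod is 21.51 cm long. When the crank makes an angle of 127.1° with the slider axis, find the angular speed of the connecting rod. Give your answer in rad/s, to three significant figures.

ω = 176.6 rad/s (converted from 1686 rpm).
The rod makes angle φ with the slider axis where L sinφ = r sinθ; differentiating, L cosφ·φ̇ = r ω cosθ.
L cosφ = √(L² − r² sin²θ) = 0.20817 m.
|ω_rod| = r ω |cosθ| / √(L² − r² sin²θ) = 0.0679·176.6·0.60321/0.20817 = 34.738 rad/s.

34.7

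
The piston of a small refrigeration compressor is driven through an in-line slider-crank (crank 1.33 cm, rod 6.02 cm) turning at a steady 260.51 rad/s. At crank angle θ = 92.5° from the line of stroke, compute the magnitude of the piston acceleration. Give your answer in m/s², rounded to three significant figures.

ω = 260.5 rad/s
x(θ) = r cosθ + √(L² − r² sin²θ); with ω constant, a = ω²·d²x/dθ².
d²x/dθ² = −r cosθ − r²(cos2θ)/√u − r⁴ sin²2θ/(4u^{3/2}),  u = L² − r² sin²θ = 0.00344749 m².
Substituting r = 0.0133 m, L = 0.0602 m, θ = 92.5°: d²x/dθ² = +0.0035811 m.
a = ω²·d²x/dθ² = (260.5)²·(+0.0035811) = +243.03 m/s²;  |a| = 243.03 m/s².

243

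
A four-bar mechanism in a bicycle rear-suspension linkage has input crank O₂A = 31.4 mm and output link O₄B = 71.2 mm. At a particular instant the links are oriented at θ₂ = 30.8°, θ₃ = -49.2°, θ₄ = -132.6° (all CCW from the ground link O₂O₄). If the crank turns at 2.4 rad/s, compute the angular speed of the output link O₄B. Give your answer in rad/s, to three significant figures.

ω₂ = 2.4 rad/s
Differentiating the loop-closure r₂e^{iθ₂}+r₃e^{iθ₃}=r₁+r₄e^{iθ₄} gives r₂ω₂e^{iθ₂}+r₃ω₃e^{iθ₃}=r₄ω₄e^{iθ₄}.
Eliminating the other unknown: ω₄ = r₂ω₂ sin(θ₂−θ₃) / [r₄ sin(θ₄−θ₃)].
Numerator sine = +0.98481; denominator sine = -0.99337.
Result = 0.0314·2.4·(+0.98481) / (0.0712·(-0.99337)) = -1.0493 rad/s; magnitude 1.0493 rad/s.

1.05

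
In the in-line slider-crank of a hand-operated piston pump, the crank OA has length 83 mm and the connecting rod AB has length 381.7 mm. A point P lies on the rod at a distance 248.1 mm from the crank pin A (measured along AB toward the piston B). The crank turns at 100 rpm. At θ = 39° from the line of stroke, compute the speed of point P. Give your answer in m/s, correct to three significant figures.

ω = 10.47 rad/s.  Crank-pin speed |V_A| = rω = 0.86917 m/s, perpendicular to OA.
Rod angle: sinφ = −(r/L) sinθ ⇒ φ = -7.865°; ω_rod = −rω cosθ/√(L²−r²sin²θ) = -1.7865 rad/s.
V_P = V_A + ω_rod × AP, with AP = 0.2481 m along the rod.
Components: V_Px = −rω sinθ − a·ω_rod·sinφ = -0.60764 m/s;  V_Py = rω cosθ + a·ω_rod·cosφ = +0.23643 m/s.
|V_P| = √(V_Px² + V_Py²) = 0.65202 m/s.

0.652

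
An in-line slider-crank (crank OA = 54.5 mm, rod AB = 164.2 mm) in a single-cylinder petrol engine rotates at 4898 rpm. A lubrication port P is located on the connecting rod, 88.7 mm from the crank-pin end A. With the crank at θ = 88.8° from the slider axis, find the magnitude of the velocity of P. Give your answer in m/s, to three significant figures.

28.1

ω = 512.9 rad/s.  Crank-pin speed |V_A| = rω = 27.954 m/s, perpendicular to OA.
Rod angle: sinφ = −(r/L) sinθ ⇒ φ = -19.380°; ω_rod = −rω cosθ/√(L²−r²sin²θ) = -3.7795 rad/s.
V_P = V_A + ω_rod × AP, with AP = 0.0887 m along the rod.
Components: V_Px = −rω sinθ − a·ω_rod·sinφ = -28.059 m/s;  V_Py = rω cosθ + a·ω_rod·cosφ = +0.26918 m/s.
|V_P| = √(V_Px² + V_Py²) = 28.06 m/s.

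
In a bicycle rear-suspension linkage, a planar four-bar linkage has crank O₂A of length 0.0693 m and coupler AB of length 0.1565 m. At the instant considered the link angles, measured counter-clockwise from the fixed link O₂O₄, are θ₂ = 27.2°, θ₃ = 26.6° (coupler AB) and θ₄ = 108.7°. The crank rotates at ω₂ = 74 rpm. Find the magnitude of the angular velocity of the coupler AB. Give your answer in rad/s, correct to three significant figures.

3.43

ω₂ = 7.749 rad/s (from 74 rpm).
Differentiating the loop-closure r₂e^{iθ₂}+r₃e^{iθ₃}=r₁+r₄e^{iθ₄} gives r₂ω₂e^{iθ₂}+r₃ω₃e^{iθ₃}=r₄ω₄e^{iθ₄}.
Eliminating the other unknown: ω₃ = r₂ω₂ sin(θ₄−θ₂) / [r₃ sin(θ₃−θ₄)].
Numerator sine = +0.98902; denominator sine = -0.99051.
Result = 0.0693·7.749·(+0.98902) / (0.1565·(-0.99051)) = -3.4263 rad/s; magnitude 3.4263 rad/s.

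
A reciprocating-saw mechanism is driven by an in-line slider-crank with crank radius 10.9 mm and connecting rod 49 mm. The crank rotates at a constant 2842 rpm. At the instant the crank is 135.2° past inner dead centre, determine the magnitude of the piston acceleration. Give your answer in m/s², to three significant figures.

681

ω = 2π·2842/60 = 297.6 rad/s
x(θ) = r cosθ + √(L² − r² sin²θ); with ω constant, a = ω²·d²x/dθ².
d²x/dθ² = −r cosθ − r²(cos2θ)/√u − r⁴ sin²2θ/(4u^{3/2}),  u = L² − r² sin²θ = 0.00234201 m².
Substituting r = 0.0109 m, L = 0.049 m, θ = 135.2°: d²x/dθ² = +0.007686 m.
a = ω²·d²x/dθ² = (297.6)²·(+0.007686) = +680.78 m/s²;  |a| = 680.78 m/s².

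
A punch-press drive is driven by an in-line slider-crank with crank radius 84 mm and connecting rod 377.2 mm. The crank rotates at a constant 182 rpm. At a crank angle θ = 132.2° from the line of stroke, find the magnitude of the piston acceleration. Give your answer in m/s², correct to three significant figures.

ω = 2π·182/60 = 19.06 rad/s
x(θ) = r cosθ + √(L² − r² sin²θ); with ω constant, a = ω²·d²x/dθ².
d²x/dθ² = −r cosθ − r²(cos2θ)/√u − r⁴ sin²2θ/(4u^{3/2}),  u = L² − r² sin²θ = 0.138408 m².
Substituting r = 0.084 m, L = 0.3772 m, θ = 132.2°: d²x/dθ² = +0.058036 m.
a = ω²·d²x/dθ² = (19.06)²·(+0.058036) = +21.081 m/s²;  |a| = 21.081 m/s².

21.1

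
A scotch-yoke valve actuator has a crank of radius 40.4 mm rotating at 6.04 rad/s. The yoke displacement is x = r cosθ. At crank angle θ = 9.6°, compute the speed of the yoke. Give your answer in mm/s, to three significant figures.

ω = 6.04 rad/s
x = r cosθ ⇒ ẋ = −rω sinθ.
|v| = rω|sinθ| = 0.0404·6.04·|sin 9.6°| = 0.040694 m/s = 40.694 mm/s.

40.7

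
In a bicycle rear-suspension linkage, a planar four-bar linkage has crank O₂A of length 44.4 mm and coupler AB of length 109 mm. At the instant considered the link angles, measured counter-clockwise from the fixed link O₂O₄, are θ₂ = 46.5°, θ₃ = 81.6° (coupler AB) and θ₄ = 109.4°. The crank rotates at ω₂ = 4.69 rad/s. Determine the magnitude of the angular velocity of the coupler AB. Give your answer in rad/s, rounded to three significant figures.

3.65

ω₂ = 4.69 rad/s
Differentiating the loop-closure r₂e^{iθ₂}+r₃e^{iθ₃}=r₁+r₄e^{iθ₄} gives r₂ω₂e^{iθ₂}+r₃ω₃e^{iθ₃}=r₄ω₄e^{iθ₄}.
Eliminating the other unknown: ω₃ = r₂ω₂ sin(θ₄−θ₂) / [r₃ sin(θ₃−θ₄)].
Numerator sine = +0.89021; denominator sine = -0.46639.
Result = 0.0444·4.69·(+0.89021) / (0.109·(-0.46639)) = -3.6465 rad/s; magnitude 3.6465 rad/s.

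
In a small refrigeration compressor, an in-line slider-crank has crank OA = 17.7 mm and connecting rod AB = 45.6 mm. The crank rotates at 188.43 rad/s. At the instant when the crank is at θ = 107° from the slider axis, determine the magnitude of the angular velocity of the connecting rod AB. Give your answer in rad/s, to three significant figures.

23.0

ω = 188.4 rad/s
The rod makes angle φ with the slider axis where L sinφ = r sinθ; differentiating, L cosφ·φ̇ = r ω cosθ.
L cosφ = √(L² − r² sin²θ) = 0.042342 m.
|ω_rod| = r ω |cosθ| / √(L² − r² sin²θ) = 0.0177·188.4·0.29237/0.042342 = 23.03 rad/s.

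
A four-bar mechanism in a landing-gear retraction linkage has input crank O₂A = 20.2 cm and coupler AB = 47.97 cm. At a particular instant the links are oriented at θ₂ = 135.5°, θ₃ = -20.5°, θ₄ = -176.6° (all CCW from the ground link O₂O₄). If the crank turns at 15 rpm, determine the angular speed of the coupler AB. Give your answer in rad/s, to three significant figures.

1.21

ω₂ = 1.571 rad/s (from 15 rpm).
Differentiating the loop-closure r₂e^{iθ₂}+r₃e^{iθ₃}=r₁+r₄e^{iθ₄} gives r₂ω₂e^{iθ₂}+r₃ω₃e^{iθ₃}=r₄ω₄e^{iθ₄}.
Eliminating the other unknown: ω₃ = r₂ω₂ sin(θ₄−θ₂) / [r₃ sin(θ₃−θ₄)].
Numerator sine = +0.74198; denominator sine = +0.40514.
Result = 0.202·1.571·(+0.74198) / (0.4797·(+0.40514)) = +1.2114 rad/s; magnitude 1.2114 rad/s.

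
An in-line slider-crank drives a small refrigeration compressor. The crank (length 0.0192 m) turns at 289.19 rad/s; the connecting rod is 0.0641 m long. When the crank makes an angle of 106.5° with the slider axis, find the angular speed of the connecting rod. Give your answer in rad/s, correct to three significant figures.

ω = 289.2 rad/s
The rod makes angle φ with the slider axis where L sinφ = r sinθ; differentiating, L cosφ·φ̇ = r ω cosθ.
L cosφ = √(L² − r² sin²θ) = 0.0614 m.
|ω_rod| = r ω |cosθ| / √(L² − r² sin²θ) = 0.0192·289.2·0.28402/0.0614 = 25.684 rad/s.

25.7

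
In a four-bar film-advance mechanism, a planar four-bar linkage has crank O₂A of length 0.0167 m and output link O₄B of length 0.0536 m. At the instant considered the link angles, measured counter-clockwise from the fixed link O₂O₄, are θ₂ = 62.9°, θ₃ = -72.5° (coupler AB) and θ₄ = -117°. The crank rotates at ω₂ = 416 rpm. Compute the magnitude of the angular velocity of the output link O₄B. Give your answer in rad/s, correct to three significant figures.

13.6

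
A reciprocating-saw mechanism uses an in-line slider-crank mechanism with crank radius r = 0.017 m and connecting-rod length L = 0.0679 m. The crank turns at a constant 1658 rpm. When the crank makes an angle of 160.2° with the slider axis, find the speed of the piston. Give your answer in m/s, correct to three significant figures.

0.763

ω = 2π·1658/60 = 173.6 rad/s
For an in-line slider-crank, x = r cosθ + √(L² − r² sin²θ), so v = −rω sinθ·[1 + r cosθ/√(L² − r² sin²θ)].
With r = 0.017 m, L = 0.0679 m, θ = 160.2°: √(L² − r² sin²θ) = 0.067655 m.
v = −0.017·173.6·0.33874·[1 + 0.017·-0.94088/0.067655] = -0.76345 m/s.
|v| = 0.76345 m/s.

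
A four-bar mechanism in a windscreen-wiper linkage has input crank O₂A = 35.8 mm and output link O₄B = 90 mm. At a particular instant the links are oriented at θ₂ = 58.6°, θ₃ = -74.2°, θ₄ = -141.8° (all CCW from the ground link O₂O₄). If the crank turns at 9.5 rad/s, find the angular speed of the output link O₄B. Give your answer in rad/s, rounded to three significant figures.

ω₂ = 9.5 rad/s
Differentiating the loop-closure r₂e^{iθ₂}+r₃e^{iθ₃}=r₁+r₄e^{iθ₄} gives r₂ω₂e^{iθ₂}+r₃ω₃e^{iθ₃}=r₄ω₄e^{iθ₄}.
Eliminating the other unknown: ω₄ = r₂ω₂ sin(θ₂−θ₃) / [r₄ sin(θ₄−θ₃)].
Numerator sine = +0.73373; denominator sine = -0.92455.
Result = 0.0358·9.5·(+0.73373) / (0.09·(-0.92455)) = -2.999 rad/s; magnitude 2.999 rad/s.

3.00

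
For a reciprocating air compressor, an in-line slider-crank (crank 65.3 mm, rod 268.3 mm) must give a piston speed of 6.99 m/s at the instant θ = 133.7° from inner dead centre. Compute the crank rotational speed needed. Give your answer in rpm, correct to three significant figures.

1710

For an in-line slider-crank, |v_piston| = rω|sinθ|·[1 + r cosθ/√(L² − r² sin²θ)].
With r = 0.0653 m, L = 0.2683 m, θ = 133.7°: the bracketed kinematic factor |dx/dθ| = 0.039146 m.
ω = v/|dx/dθ| = 6.99/0.039146 = 178.56 rad/s.
N = 60ω/(2π) = 1705.2 rpm.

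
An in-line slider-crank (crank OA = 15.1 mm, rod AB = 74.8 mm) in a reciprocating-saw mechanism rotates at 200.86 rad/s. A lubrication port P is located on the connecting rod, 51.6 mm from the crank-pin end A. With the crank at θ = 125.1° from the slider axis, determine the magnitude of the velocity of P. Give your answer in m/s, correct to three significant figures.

ω = 200.9 rad/s.  Crank-pin speed |V_A| = rω = 3.033 m/s, perpendicular to OA.
Rod angle: sinφ = −(r/L) sinθ ⇒ φ = -9.507°; ω_rod = −rω cosθ/√(L²−r²sin²θ) = +23.64 rad/s.
V_P = V_A + ω_rod × AP, with AP = 0.0516 m along the rod.
Components: V_Px = −rω sinθ − a·ω_rod·sinφ = -2.28 m/s;  V_Py = rω cosθ + a·ω_rod·cosφ = -0.54091 m/s.
|V_P| = √(V_Px² + V_Py²) = 2.3433 m/s.

2.34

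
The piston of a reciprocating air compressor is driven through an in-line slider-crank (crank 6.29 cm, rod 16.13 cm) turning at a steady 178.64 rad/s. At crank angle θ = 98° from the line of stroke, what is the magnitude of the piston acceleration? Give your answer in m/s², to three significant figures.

1090

ω = 178.6 rad/s
x(θ) = r cosθ + √(L² − r² sin²θ); with ω constant, a = ω²·d²x/dθ².
d²x/dθ² = −r cosθ − r²(cos2θ)/√u − r⁴ sin²2θ/(4u^{3/2}),  u = L² − r² sin²θ = 0.0221379 m².
Substituting r = 0.0629 m, L = 0.1613 m, θ = 98°: d²x/dθ² = +0.034225 m.
a = ω²·d²x/dθ² = (178.6)²·(+0.034225) = +1092.2 m/s²;  |a| = 1092.2 m/s².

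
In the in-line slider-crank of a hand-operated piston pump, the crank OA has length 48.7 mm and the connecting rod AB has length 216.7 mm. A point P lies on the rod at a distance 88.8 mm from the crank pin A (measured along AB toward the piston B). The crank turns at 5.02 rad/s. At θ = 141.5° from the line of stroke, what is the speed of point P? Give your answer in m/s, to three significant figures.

ω = 5.02 rad/s.  Crank-pin speed |V_A| = rω = 0.24447 m/s, perpendicular to OA.
Rod angle: sinφ = −(r/L) sinθ ⇒ φ = -8.042°; ω_rod = −rω cosθ/√(L²−r²sin²θ) = +0.89168 rad/s.
V_P = V_A + ω_rod × AP, with AP = 0.0888 m along the rod.
Components: V_Px = −rω sinθ − a·ω_rod·sinφ = -0.14111 m/s;  V_Py = rω cosθ + a·ω_rod·cosφ = -0.11292 m/s.
|V_P| = √(V_Px² + V_Py²) = 0.18073 m/s.

0.181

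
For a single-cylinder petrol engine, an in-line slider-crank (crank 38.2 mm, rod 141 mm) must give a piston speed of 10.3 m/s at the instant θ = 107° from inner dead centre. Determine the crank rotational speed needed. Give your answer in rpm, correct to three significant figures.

2930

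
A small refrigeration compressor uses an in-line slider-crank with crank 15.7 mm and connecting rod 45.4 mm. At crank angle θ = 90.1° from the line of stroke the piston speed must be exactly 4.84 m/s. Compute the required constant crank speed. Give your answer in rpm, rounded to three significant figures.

2950

For an in-line slider-crank, |v_piston| = rω|sinθ|·[1 + r cosθ/√(L² − r² sin²θ)].
With r = 0.0157 m, L = 0.0454 m, θ = 90.1°: the bracketed kinematic factor |dx/dθ| = 0.01569 m.
ω = v/|dx/dθ| = 4.84/0.01569 = 308.48 rad/s.
N = 60ω/(2π) = 2945.8 rpm.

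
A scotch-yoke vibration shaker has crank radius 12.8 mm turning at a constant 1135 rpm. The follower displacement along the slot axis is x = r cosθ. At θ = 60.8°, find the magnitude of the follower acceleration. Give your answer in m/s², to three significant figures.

ω = 118.9 rad/s (from 1135 rpm).
x = r cosθ ⇒ ẍ = −rω² cosθ (ω constant).
|a| = rω²|cosθ| = 0.0128·(118.9)²·|cos 60.8°| = 88.217 m/s².

88.2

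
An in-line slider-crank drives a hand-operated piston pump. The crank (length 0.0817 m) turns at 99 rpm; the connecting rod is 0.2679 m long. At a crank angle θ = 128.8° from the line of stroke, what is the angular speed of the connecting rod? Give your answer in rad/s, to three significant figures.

2.04

ω = 10.37 rad/s (converted from 99 rpm).
The rod makes angle φ with the slider axis where L sinφ = r sinθ; differentiating, L cosφ·φ̇ = r ω cosθ.
L cosφ = √(L² − r² sin²θ) = 0.26022 m.
|ω_rod| = r ω |cosθ| / √(L² − r² sin²θ) = 0.0817·10.37·0.62660/0.26022 = 2.0395 rad/s.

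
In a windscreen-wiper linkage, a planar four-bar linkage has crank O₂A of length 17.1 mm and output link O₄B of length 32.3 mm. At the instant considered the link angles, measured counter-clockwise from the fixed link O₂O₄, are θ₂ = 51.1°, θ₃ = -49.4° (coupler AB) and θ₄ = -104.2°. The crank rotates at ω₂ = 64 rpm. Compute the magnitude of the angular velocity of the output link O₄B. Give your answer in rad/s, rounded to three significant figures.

4.27

ω₂ = 6.702 rad/s (from 64 rpm).
Differentiating the loop-closure r₂e^{iθ₂}+r₃e^{iθ₃}=r₁+r₄e^{iθ₄} gives r₂ω₂e^{iθ₂}+r₃ω₃e^{iθ₃}=r₄ω₄e^{iθ₄}.
Eliminating the other unknown: ω₄ = r₂ω₂ sin(θ₂−θ₃) / [r₄ sin(θ₄−θ₃)].
Numerator sine = +0.98325; denominator sine = -0.81714.
Result = 0.0171·6.702·(+0.98325) / (0.0323·(-0.81714)) = -4.2694 rad/s; magnitude 4.2694 rad/s.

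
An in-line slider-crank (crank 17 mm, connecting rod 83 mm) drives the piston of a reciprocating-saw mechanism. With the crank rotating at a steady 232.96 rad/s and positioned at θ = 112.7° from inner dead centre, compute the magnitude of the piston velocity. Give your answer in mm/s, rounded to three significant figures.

3360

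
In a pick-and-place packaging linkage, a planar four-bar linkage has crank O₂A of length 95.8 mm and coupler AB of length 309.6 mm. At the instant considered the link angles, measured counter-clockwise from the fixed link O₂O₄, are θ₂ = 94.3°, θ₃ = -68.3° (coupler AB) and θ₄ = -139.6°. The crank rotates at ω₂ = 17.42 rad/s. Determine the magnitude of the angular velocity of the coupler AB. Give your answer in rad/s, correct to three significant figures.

ω₂ = 17.42 rad/s
Differentiating the loop-closure r₂e^{iθ₂}+r₃e^{iθ₃}=r₁+r₄e^{iθ₄} gives r₂ω₂e^{iθ₂}+r₃ω₃e^{iθ₃}=r₄ω₄e^{iθ₄}.
Eliminating the other unknown: ω₃ = r₂ω₂ sin(θ₄−θ₂) / [r₃ sin(θ₃−θ₄)].
Numerator sine = +0.80799; denominator sine = +0.94721.
Result = 0.0958·17.42·(+0.80799) / (0.3096·(+0.94721)) = +4.598 rad/s; magnitude 4.598 rad/s.

4.60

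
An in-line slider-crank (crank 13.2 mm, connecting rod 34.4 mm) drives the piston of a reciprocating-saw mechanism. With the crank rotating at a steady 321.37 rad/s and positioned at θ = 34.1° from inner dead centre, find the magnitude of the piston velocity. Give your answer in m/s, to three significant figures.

3.15

ω = 321.4 rad/s
For an in-line slider-crank, x = r cosθ + √(L² − r² sin²θ), so v = −rω sinθ·[1 + r cosθ/√(L² − r² sin²θ)].
With r = 0.0132 m, L = 0.0344 m, θ = 34.1°: √(L² − r² sin²θ) = 0.033595 m.
v = −0.0132·321.4·0.56064·[1 + 0.0132·0.82806/0.033595] = -3.1521 m/s.
|v| = 3.1521 m/s.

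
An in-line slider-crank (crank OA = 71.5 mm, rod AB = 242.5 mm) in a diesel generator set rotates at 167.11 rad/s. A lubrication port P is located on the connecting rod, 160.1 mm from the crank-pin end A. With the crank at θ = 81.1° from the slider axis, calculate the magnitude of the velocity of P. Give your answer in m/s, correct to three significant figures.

ω = 167.1 rad/s.  Crank-pin speed |V_A| = rω = 11.948 m/s, perpendicular to OA.
Rod angle: sinφ = −(r/L) sinθ ⇒ φ = -16.936°; ω_rod = −rω cosθ/√(L²−r²sin²θ) = -7.9684 rad/s.
V_P = V_A + ω_rod × AP, with AP = 0.1601 m along the rod.
Components: V_Px = −rω sinθ − a·ω_rod·sinφ = -12.176 m/s;  V_Py = rω cosθ + a·ω_rod·cosφ = +0.62812 m/s.
|V_P| = √(V_Px² + V_Py²) = 12.192 m/s.

12.2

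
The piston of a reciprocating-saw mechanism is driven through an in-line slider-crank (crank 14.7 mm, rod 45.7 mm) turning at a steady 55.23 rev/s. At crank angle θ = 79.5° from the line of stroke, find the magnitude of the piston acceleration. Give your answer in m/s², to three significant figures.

236

ω = 2π·55.2 = 347 rad/s
x(θ) = r cosθ + √(L² − r² sin²θ); with ω constant, a = ω²·d²x/dθ².
d²x/dθ² = −r cosθ − r²(cos2θ)/√u − r⁴ sin²2θ/(4u^{3/2}),  u = L² − r² sin²θ = 0.00187958 m².
Substituting r = 0.0147 m, L = 0.0457 m, θ = 79.5°: d²x/dθ² = +0.001956 m.
a = ω²·d²x/dθ² = (347)²·(+0.001956) = +235.55 m/s²;  |a| = 235.55 m/s².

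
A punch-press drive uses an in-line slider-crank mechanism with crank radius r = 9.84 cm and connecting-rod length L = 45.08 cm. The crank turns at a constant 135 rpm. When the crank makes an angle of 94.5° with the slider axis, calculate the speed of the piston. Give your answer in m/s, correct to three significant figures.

1.36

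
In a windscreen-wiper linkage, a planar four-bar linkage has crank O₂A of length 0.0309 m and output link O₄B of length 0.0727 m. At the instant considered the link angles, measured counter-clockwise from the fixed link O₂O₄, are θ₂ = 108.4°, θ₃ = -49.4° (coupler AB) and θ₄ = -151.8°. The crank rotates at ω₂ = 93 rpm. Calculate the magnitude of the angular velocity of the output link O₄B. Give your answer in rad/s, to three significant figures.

1.60

ω₂ = 9.739 rad/s (from 93 rpm).
Differentiating the loop-closure r₂e^{iθ₂}+r₃e^{iθ₃}=r₁+r₄e^{iθ₄} gives r₂ω₂e^{iθ₂}+r₃ω₃e^{iθ₃}=r₄ω₄e^{iθ₄}.
Eliminating the other unknown: ω₄ = r₂ω₂ sin(θ₂−θ₃) / [r₄ sin(θ₄−θ₃)].
Numerator sine = +0.37784; denominator sine = -0.97667.
Result = 0.0309·9.739·(+0.37784) / (0.0727·(-0.97667)) = -1.6014 rad/s; magnitude 1.6014 rad/s.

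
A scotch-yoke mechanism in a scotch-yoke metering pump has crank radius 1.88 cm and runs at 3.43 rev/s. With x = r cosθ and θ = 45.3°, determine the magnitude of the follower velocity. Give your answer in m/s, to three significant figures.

ω = 21.55 rad/s (from 3.43 rev/s).
x = r cosθ ⇒ ẋ = −rω sinθ.
|v| = rω|sinθ| = 0.0188·21.55·|sin 45.3°| = 0.28799 m/s.

0.288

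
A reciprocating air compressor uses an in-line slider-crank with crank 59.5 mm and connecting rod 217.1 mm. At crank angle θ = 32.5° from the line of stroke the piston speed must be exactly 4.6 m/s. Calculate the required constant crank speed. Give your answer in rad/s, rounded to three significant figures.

117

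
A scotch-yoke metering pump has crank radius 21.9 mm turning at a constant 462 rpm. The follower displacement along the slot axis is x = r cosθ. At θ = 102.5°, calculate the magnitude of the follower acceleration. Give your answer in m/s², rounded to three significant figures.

11.1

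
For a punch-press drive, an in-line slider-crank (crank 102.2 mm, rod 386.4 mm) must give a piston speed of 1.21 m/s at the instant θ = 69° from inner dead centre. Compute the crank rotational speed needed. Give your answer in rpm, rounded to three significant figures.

For an in-line slider-crank, |v_piston| = rω|sinθ|·[1 + r cosθ/√(L² − r² sin²θ)].
With r = 0.1022 m, L = 0.3864 m, θ = 69°: the bracketed kinematic factor |dx/dθ| = 0.10474 m.
ω = v/|dx/dθ| = 1.21/0.10474 = 11.552 rad/s.
N = 60ω/(2π) = 110.31 rpm.

110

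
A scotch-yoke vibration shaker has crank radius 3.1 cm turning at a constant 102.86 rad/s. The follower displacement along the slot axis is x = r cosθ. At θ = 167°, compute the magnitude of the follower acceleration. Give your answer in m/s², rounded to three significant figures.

320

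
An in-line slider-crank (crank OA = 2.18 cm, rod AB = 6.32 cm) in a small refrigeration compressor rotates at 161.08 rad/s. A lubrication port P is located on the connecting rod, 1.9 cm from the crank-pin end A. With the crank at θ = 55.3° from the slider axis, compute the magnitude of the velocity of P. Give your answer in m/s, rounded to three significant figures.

3.37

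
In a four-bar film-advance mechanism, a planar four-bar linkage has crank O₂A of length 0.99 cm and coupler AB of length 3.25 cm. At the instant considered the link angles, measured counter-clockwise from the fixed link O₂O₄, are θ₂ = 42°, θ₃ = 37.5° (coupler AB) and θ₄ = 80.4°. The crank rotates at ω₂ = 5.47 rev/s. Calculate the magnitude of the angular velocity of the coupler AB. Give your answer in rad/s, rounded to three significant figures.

ω₂ = 34.37 rad/s (from 5.47 rev/s).
Differentiating the loop-closure r₂e^{iθ₂}+r₃e^{iθ₃}=r₁+r₄e^{iθ₄} gives r₂ω₂e^{iθ₂}+r₃ω₃e^{iθ₃}=r₄ω₄e^{iθ₄}.
Eliminating the other unknown: ω₃ = r₂ω₂ sin(θ₄−θ₂) / [r₃ sin(θ₃−θ₄)].
Numerator sine = +0.62115; denominator sine = -0.68072.
Result = 0.0099·34.37·(+0.62115) / (0.0325·(-0.68072)) = -9.5531 rad/s; magnitude 9.5531 rad/s.

9.55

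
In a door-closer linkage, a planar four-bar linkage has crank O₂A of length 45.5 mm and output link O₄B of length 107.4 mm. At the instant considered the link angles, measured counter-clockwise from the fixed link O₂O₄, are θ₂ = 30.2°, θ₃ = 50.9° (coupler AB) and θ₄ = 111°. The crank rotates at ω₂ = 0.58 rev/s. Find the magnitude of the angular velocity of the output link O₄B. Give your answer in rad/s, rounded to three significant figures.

0.630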